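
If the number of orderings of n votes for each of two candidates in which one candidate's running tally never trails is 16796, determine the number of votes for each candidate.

Such ballot sequences with n votes each are counted by C_n. The Catalan number equal to 16796 is C_10.

10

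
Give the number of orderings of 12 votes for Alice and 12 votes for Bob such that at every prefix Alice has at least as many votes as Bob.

Reading a vote for the leader as '(' and for the other as ')' turns such a sequence into a balanced string of 12 pairs, so the count is C_12.
C_12 = C_11 · 2(2·11+1)/(11+2) = 58786 · 46/13 = 208012.

208012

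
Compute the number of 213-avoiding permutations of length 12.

Permutations of [n] avoiding any single length-3 pattern are counted by C_n; here n = 12.
C_12 = C(24,12)/13 = 2704156/13 = 208012.

208012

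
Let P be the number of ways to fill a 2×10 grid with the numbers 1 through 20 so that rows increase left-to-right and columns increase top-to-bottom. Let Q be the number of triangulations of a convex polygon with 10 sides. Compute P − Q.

15366

Standard Young tableaux of shape 2×n are counted by C_n; here n = 10. So P = C_10 = 16796.
Triangulations of a convex m-gon are counted by C_{m−2}; with m = 10 this is C_8. So Q = C_8 = 1430.
P − Q = 16796 − 1430 = 15366.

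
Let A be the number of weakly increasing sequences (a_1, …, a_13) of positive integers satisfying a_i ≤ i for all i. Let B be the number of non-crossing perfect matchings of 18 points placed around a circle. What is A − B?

738038

Such sub-staircase sequences of length n are counted by C_n; here n = 13. So A = C_13 = 742900.
Non-crossing perfect matchings of 2n points on a circle are counted by C_n; with 18 points, n = 9. So B = C_9 = 4862.
A − B = 742900 − 4862 = 738038.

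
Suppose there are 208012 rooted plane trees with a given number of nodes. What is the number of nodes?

Rooted ordered trees on m nodes are counted by C_{m−1}; 208012 = C_12.
So the index is 12, and the number of nodes is 12 + 1 = 13.

13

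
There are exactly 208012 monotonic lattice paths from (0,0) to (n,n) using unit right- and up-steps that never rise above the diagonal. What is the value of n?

Such diagonal-avoiding paths in an n×n grid are counted by C_n; 208012 = C_12.

12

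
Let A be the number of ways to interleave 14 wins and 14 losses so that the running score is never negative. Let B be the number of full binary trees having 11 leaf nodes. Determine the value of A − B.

2657644

Ballot sequences with n votes each where one side never trails are Dyck words, counted by C_n; here n = 14. So A = C_14 = 2674440.
Full binary trees with 11 leaves have 11−1 = 10 internal nodes, so there are C_10 of them. So B = C_10 = 16796.
A − B = 2674440 − 16796 = 2657644.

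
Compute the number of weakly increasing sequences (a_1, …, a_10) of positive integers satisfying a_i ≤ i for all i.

Weakly increasing sequences with a_i ≤ i biject with Dyck paths of semilength 10, so there are C_10.
C_10 = C(20,10)/11 = 184756/11 = 16796.

16796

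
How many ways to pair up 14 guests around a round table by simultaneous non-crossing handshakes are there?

With 14 = 2·7 people, non-crossing handshake pairings are non-crossing perfect matchings on a circle, counted by C_7.
C_7 = 429.

429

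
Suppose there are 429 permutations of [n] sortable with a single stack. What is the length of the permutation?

7

Stack-sortable permutations of [n] are counted by C_n. The Catalan number equal to 429 is C_7.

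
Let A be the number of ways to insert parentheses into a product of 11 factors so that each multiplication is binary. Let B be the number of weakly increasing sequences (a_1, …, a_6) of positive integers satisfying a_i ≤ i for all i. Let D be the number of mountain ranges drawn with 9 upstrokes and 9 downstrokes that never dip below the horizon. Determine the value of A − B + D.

21526

Bracketing 11 factors into binary products is counted by C_{11−1} = C_10. So A = C_10 = 16796.
Such sub-staircase sequences of length n are counted by C_n; here n = 6. So B = C_6 = 132.
A Dyck path with 9 up-steps and 9 down-steps has semilength 9, so there are C_9 of them. So D = C_9 = 4862.
A − B + D = 16796 − 132 + 4862 = 21526.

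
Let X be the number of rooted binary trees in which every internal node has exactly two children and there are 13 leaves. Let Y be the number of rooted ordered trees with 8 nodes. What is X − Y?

207583

A full binary tree with L leaves has L−1 internal nodes and is counted by C_{L−1}; L = 13 gives C_12. So X = C_12 = 208012.
A rooted plane tree on 8 nodes has 7 edges, and such trees are counted by C_7. So Y = C_7 = 429.
X − Y = 208012 − 429 = 207583.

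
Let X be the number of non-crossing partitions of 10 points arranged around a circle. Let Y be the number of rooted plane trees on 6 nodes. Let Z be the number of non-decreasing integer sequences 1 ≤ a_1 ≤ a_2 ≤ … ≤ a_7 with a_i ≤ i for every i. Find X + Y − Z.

Non-crossing partitions of an n-element set are counted by C_n; here n = 10. So X = C_10 = 16796.
Rooted ordered (plane) trees on m nodes have m−1 edges and are counted by C_{m−1}; m = 6 gives C_5. So Y = C_5 = 42.
Such sub-staircase sequences of length n are counted by C_n; here n = 7. So Z = C_7 = 429.
X + Y − Z = 16796 + 42 − 429 = 16409.

16409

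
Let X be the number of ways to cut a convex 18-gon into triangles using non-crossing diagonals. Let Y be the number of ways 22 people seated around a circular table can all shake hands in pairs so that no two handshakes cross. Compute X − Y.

A convex 18-gon is triangulated into 16 triangles, and the number of such triangulations is the Catalan number C_{18−2} = C_16. So X = C_16 = 35357670.
With 22 = 2·11 people, non-crossing handshake pairings are non-crossing perfect matchings on a circle, counted by C_11. So Y = C_11 = 58786.
X − Y = 35357670 − 58786 = 35298884.

35298884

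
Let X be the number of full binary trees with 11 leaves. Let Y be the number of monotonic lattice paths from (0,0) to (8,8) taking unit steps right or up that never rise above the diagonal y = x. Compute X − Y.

15366

Full binary trees with 11 leaves have 11−1 = 10 internal nodes, so there are C_10 of them. So X = C_10 = 16796.
Sub-diagonal monotone paths from (0,0) to (8,8) biject with Dyck paths of semilength 8, giving C_8. So Y = C_8 = 1430.
X − Y = 16796 − 1430 = 15366.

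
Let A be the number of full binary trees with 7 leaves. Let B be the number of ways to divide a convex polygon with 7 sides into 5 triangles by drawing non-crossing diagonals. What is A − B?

Full binary trees with 7 leaves have 7−1 = 6 internal nodes, so there are C_6 of them. So A = C_6 = 132.
Triangulations of a convex m-gon are counted by C_{m−2}; with m = 7 this is C_5. So B = C_5 = 42.
A − B = 132 − 42 = 90.

90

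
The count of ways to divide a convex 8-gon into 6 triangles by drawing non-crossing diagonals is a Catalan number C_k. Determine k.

6

A convex 8-gon is triangulated into 6 triangles, and the number of such triangulations is the Catalan number C_{8−2} = C_6.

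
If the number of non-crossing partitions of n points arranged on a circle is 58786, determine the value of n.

Non-crossing partitions of [n] are counted by C_n, and C_11 = 58786.

11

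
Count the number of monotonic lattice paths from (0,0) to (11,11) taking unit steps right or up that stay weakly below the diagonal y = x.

58786

Monotone paths in an n×n grid that stay weakly below the diagonal are counted by C_n; here n = 11.
C_11 = C(22,11)/12 = 705432/12 = 58786.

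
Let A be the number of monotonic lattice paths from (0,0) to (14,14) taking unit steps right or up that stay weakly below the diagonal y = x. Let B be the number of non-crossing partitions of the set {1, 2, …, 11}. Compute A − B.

Monotone paths in an n×n grid that stay weakly below the diagonal are counted by C_n; here n = 14. So A = C_14 = 2674440.
The non-crossing partitions of [11] form a lattice of size C_11. So B = C_11 = 58786.
A − B = 2674440 − 58786 = 2615654.

2615654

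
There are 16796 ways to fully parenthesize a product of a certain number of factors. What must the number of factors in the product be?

11

Parenthesizations of m factors are counted by C_{m−1}; 16796 = C_10.
So the index is 10, and the number of factors is 10 + 1 = 11.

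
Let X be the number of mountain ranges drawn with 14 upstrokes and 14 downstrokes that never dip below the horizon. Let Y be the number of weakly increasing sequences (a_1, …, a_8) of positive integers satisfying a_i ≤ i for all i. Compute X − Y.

A Dyck path with 14 up-steps and 14 down-steps has semilength 14, so there are C_14 of them. So X = C_14 = 2674440.
Weakly increasing sequences with a_i ≤ i biject with Dyck paths of semilength 8, so there are C_8. So Y = C_8 = 1430.
X − Y = 2674440 − 1430 = 2673010.

2673010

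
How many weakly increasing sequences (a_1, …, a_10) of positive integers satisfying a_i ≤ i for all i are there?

Such sub-staircase sequences of length n are counted by C_n; here n = 10.
C_10 = 16796.

16796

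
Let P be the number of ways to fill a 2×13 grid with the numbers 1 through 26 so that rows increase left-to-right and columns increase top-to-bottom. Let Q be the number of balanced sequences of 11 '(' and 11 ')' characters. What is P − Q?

Standard Young tableaux of shape 2×n are counted by C_n; here n = 13. So P = C_13 = 742900.
With 11 pairs the number of balanced bracket strings is the Catalan number C_11. So Q = C_11 = 58786.
P − Q = 742900 − 58786 = 684114.

684114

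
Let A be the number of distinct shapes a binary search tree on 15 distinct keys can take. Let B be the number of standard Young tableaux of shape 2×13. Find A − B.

Binary trees (left/right distinguished) on n nodes are counted by C_n; here n = 15. So A = C_15 = 9694845.
Standard Young tableaux of shape 2×n are counted by C_n; here n = 13. So B = C_13 = 742900.
A − B = 9694845 − 742900 = 8951945.

8951945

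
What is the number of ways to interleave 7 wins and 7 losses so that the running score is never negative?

429

Reading a vote for the leader as '(' and for the other as ')' turns such a sequence into a balanced string of 7 pairs, so the count is C_7.
C_7 = C(14,7)/8 = 3432/8 = 429.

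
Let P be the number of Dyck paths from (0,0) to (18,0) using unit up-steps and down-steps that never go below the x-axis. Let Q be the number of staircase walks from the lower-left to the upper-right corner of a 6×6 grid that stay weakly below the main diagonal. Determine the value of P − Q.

Paths of 9 up- and 9 down-steps that never dip below the axis are Dyck paths; their count is C_9. So P = C_9 = 4862.
Sub-diagonal monotone paths from (0,0) to (6,6) biject with Dyck paths of semilength 6, giving C_6. So Q = C_6 = 132.
P − Q = 4862 − 132 = 4730.

4730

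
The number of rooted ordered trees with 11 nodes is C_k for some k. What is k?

Rooted ordered (plane) trees on m nodes have m−1 edges and are counted by C_{m−1}; m = 11 gives C_10.

10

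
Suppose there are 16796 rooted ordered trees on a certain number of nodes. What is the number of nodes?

11

Rooted ordered trees on m nodes are counted by C_{m−1}, and C_10 = 16796.
So the index is 10, and the number of nodes is 10 + 1 = 11.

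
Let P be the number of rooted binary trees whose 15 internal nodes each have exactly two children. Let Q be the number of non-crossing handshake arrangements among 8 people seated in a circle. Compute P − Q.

The number of full binary trees on 15 internal nodes is the Catalan number C_15. So P = C_15 = 9694845.
Non-crossing handshake pairings of 2n people are counted by C_n; 8 people gives n = 4. So Q = C_4 = 14.
P − Q = 9694845 − 14 = 9694831.

9694831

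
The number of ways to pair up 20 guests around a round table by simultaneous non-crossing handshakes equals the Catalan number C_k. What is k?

10

Non-crossing handshake pairings of 2n people are counted by C_n; 20 people gives n = 10.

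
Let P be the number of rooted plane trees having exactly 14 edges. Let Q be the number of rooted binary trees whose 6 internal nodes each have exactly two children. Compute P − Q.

Rooted ordered trees with n edges are counted by C_n; here n = 14. So P = C_14 = 2674440.
Full binary trees with n internal nodes are counted by C_n; here n = 6. So Q = C_6 = 132.
P − Q = 2674440 − 132 = 2674308.

2674308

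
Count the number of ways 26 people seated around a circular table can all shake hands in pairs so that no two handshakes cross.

742900

With 26 = 2·13 people, non-crossing handshake pairings are non-crossing perfect matchings on a circle, counted by C_13.
C_13 = C(26,13)/14 = 10400600/14 = 742900.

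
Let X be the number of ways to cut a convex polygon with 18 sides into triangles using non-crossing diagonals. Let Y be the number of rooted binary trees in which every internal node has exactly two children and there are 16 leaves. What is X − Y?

A convex 18-gon is triangulated into 16 triangles, and the number of such triangulations is the Catalan number C_{18−2} = C_16. So X = C_16 = 35357670.
Full binary trees with 16 leaves have 16−1 = 15 internal nodes, so there are C_15 of them. So Y = C_15 = 9694845.
X − Y = 35357670 − 9694845 = 25662825.

25662825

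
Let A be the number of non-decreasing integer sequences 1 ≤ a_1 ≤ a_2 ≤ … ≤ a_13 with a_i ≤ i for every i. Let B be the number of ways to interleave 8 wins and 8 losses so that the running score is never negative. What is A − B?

741470

Weakly increasing sequences with a_i ≤ i biject with Dyck paths of semilength 13, so there are C_13. So A = C_13 = 742900.
Ballot sequences with n votes each where one side never trails are Dyck words, counted by C_n; here n = 8. So B = C_8 = 1430.
A − B = 742900 − 1430 = 741470.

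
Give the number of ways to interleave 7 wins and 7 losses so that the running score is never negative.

429

Reading a vote for the leader as '(' and for the other as ')' turns such a sequence into a balanced string of 7 pairs, so the count is C_7.
C_7 = C(14,7)/8 = 3432/8 = 429.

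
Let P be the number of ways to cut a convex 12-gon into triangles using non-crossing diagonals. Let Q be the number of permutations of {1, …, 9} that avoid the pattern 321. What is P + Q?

21658

Triangulations of a convex m-gon are counted by C_{m−2}; with m = 12 this is C_10. So P = C_10 = 16796.
For any fixed pattern of length 3, the pattern-avoiding permutations of [9] number C_9. So Q = C_9 = 4862.
P + Q = 16796 + 4862 = 21658.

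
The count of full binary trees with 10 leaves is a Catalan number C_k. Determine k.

9

Full binary trees with 10 leaves have 10−1 = 9 internal nodes, so there are C_9 of them.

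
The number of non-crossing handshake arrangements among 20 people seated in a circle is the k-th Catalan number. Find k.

With 20 = 2·10 people, non-crossing handshake pairings are non-crossing perfect matchings on a circle, counted by C_10.

10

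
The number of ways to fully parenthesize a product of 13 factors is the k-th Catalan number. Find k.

12

Bracketing 13 factors into binary products is counted by C_{13−1} = C_12.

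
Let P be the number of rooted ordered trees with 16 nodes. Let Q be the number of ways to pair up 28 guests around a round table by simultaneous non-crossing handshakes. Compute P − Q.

7020405

A rooted plane tree on 16 nodes has 15 edges, and such trees are counted by C_15. So P = C_15 = 9694845.
Non-crossing handshake pairings of 2n people are counted by C_n; 28 people gives n = 14. So Q = C_14 = 2674440.
P − Q = 9694845 − 2674440 = 7020405.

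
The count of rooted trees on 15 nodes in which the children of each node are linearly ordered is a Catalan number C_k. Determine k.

A rooted plane tree on 15 nodes has 14 edges, and such trees are counted by C_14.

14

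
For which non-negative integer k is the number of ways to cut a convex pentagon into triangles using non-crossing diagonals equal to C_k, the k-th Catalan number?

A convex 5-gon is triangulated into 3 triangles, and the number of such triangulations is the Catalan number C_{5−2} = C_3.

3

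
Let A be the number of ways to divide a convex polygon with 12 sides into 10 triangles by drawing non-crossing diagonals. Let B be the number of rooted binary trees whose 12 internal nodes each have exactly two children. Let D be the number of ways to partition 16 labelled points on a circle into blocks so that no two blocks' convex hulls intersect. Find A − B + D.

The number of triangulations of a 12-gon is the Catalan number C_10 (index = sides − 2). So A = C_10 = 16796.
Full binary trees with n internal nodes are counted by C_n; here n = 12. So B = C_12 = 208012.
Non-crossing partitions of an n-element set are counted by C_n; here n = 16. So D = C_16 = 35357670.
A − B + D = 16796 − 208012 + 35357670 = 35166454.

35166454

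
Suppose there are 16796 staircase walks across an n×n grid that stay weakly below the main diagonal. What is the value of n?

Such diagonal-avoiding paths in an n×n grid are counted by C_n, and C_10 = 16796.

10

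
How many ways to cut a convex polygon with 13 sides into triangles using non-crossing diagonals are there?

A convex 13-gon is triangulated into 11 triangles, and the number of such triangulations is the Catalan number C_{13−2} = C_11.
C_11 = C_10 · 2(2·10+1)/(10+2) = 16796 · 42/12 = 58786.

58786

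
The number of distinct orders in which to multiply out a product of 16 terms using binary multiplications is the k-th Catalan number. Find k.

Bracketing 16 factors into binary products is counted by C_{16−1} = C_15.

15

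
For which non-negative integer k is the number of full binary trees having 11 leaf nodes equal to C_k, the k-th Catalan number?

A full binary tree with L leaves has L−1 internal nodes and is counted by C_{L−1}; L = 11 gives C_10.

10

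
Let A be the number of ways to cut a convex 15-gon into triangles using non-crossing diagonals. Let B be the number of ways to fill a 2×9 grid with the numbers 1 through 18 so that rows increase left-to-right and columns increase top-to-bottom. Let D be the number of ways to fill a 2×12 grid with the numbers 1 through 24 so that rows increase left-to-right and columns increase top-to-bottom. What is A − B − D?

530026

Triangulations of a convex m-gon are counted by C_{m−2}; with m = 15 this is C_13. So A = C_13 = 742900.
By the hook-length formula (or a Dyck-path bijection), SYT of shape 2×9 number C_9. So B = C_9 = 4862.
By the hook-length formula (or a Dyck-path bijection), SYT of shape 2×12 number C_12. So D = C_12 = 208012.
A − B − D = 742900 − 4862 − 208012 = 530026.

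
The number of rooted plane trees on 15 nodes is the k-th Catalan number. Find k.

A rooted plane tree on 15 nodes has 14 edges, and such trees are counted by C_14.

14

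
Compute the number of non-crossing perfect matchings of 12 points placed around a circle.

132

Non-crossing perfect matchings of 2n points on a circle are counted by C_n; with 12 points, n = 6.
C_6 = C(12,6)/7 = 924/7 = 132.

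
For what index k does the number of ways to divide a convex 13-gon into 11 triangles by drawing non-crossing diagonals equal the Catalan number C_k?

The number of triangulations of a 13-gon is the Catalan number C_11 (index = sides − 2).

11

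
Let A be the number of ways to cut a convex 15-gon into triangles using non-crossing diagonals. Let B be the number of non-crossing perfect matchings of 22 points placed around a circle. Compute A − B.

684114

A convex 15-gon is triangulated into 13 triangles, and the number of such triangulations is the Catalan number C_{15−2} = C_13. So A = C_13 = 742900.
Non-crossing perfect matchings of 2n points on a circle are counted by C_n; with 22 points, n = 11. So B = C_11 = 58786.
A − B = 742900 − 58786 = 684114.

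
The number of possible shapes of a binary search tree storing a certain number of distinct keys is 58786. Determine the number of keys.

Binary search tree shapes on n keys are counted by C_n. Since C_11 = 58786, the index is 11.

11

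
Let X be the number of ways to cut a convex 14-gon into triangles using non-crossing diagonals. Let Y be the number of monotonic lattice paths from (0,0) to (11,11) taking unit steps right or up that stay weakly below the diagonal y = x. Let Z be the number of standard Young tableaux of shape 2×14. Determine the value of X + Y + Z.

Triangulations of a convex m-gon are counted by C_{m−2}; with m = 14 this is C_12. So X = C_12 = 208012.
Sub-diagonal monotone paths from (0,0) to (11,11) biject with Dyck paths of semilength 11, giving C_11. So Y = C_11 = 58786.
By the hook-length formula (or a Dyck-path bijection), SYT of shape 2×14 number C_14. So Z = C_14 = 2674440.
X + Y + Z = 208012 + 58786 + 2674440 = 2941238.

2941238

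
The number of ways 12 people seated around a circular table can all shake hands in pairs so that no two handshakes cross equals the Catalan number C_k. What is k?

6

Non-crossing handshake pairings of 2n people are counted by C_n; 12 people gives n = 6.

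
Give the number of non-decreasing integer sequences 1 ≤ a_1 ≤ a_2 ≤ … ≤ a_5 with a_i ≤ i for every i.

42

Weakly increasing sequences with a_i ≤ i biject with Dyck paths of semilength 5, so there are C_5.
C_5 = C(10,5)/6 = 252/6 = 42.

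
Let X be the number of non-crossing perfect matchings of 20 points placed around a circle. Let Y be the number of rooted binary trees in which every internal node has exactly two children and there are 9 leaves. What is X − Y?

15366

Non-crossing perfect matchings of 2n points on a circle are counted by C_n; with 20 points, n = 10. So X = C_10 = 16796.
A full binary tree with L leaves has L−1 internal nodes and is counted by C_{L−1}; L = 9 gives C_8. So Y = C_8 = 1430.
X − Y = 16796 − 1430 = 15366.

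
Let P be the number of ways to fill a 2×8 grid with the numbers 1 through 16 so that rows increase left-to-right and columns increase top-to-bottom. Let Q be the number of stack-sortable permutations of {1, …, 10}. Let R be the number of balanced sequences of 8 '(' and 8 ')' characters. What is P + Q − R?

Standard Young tableaux of shape 2×n are counted by C_n; here n = 8. So P = C_8 = 1430.
Stack-sortable permutations are exactly the 231-avoiding ones, counted by C_n; here n = 10. So Q = C_10 = 16796.
With 8 pairs the number of balanced bracket strings is the Catalan number C_8. So R = C_8 = 1430.
P + Q − R = 1430 + 16796 − 1430 = 16796.

16796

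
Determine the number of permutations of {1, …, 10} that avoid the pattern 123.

16796

Permutations of [n] avoiding any single length-3 pattern are counted by C_n; here n = 10.
C_10 = C(20,10)/11 = 184756/11 = 16796.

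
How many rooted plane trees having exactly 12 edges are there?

208012

Rooted ordered trees with n edges are counted by C_n; here n = 12.
C_12 = C(24,12)/13 = 2704156/13 = 208012.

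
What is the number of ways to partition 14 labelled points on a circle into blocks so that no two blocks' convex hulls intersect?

2674440

Non-crossing partitions of an n-element set are counted by C_n; here n = 14.
C_14 = C(28,14)/15 = 40116600/15 = 2674440.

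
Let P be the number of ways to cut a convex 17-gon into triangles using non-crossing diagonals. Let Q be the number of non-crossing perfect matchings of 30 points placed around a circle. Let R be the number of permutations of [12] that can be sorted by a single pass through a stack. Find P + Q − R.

Triangulations of a convex m-gon are counted by C_{m−2}; with m = 17 this is C_15. So P = C_15 = 9694845.
Pairing 30 circle points by 15 non-crossing chords gives C_15 matchings. So Q = C_15 = 9694845.
Stack-sortable permutations are exactly the 231-avoiding ones, counted by C_n; here n = 12. So R = C_12 = 208012.
P + Q − R = 9694845 + 9694845 − 208012 = 19181678.

19181678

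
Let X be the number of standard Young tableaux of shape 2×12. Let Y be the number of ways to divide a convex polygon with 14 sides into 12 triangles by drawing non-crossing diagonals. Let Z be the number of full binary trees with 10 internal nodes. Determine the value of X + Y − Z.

399228

By the hook-length formula (or a Dyck-path bijection), SYT of shape 2×12 number C_12. So X = C_12 = 208012.
A convex 14-gon is triangulated into 12 triangles, and the number of such triangulations is the Catalan number C_{14−2} = C_12. So Y = C_12 = 208012.
The number of full binary trees on 10 internal nodes is the Catalan number C_10. So Z = C_10 = 16796.
X + Y − Z = 208012 + 208012 − 16796 = 399228.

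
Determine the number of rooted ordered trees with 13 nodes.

208012

A rooted plane tree on 13 nodes has 12 edges, and such trees are counted by C_12.
C_12 = 208012.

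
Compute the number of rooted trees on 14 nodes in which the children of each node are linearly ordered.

742900

A rooted plane tree on 14 nodes has 13 edges, and such trees are counted by C_13.
C_13 = C_12 · 2(2·12+1)/(12+2) = 208012 · 50/14 = 742900.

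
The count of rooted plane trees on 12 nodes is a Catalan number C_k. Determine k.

A rooted plane tree on 12 nodes has 11 edges, and such trees are counted by C_11.

11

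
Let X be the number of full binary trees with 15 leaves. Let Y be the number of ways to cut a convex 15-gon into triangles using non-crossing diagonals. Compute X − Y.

A full binary tree with L leaves has L−1 internal nodes and is counted by C_{L−1}; L = 15 gives C_14. So X = C_14 = 2674440.
The number of triangulations of a 15-gon is the Catalan number C_13 (index = sides − 2). So Y = C_13 = 742900.
X − Y = 2674440 − 742900 = 1931540.

1931540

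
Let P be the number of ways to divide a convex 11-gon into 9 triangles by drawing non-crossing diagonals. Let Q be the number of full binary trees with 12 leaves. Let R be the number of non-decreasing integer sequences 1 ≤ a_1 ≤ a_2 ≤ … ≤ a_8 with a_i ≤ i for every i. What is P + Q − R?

62218

A convex 11-gon is triangulated into 9 triangles, and the number of such triangulations is the Catalan number C_{11−2} = C_9. So P = C_9 = 4862.
A full binary tree with L leaves has L−1 internal nodes and is counted by C_{L−1}; L = 12 gives C_11. So Q = C_11 = 58786.
Such sub-staircase sequences of length n are counted by C_n; here n = 8. So R = C_8 = 1430.
P + Q − R = 4862 + 58786 − 1430 = 62218.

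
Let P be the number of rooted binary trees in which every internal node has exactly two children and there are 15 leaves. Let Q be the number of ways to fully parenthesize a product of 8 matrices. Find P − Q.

2674011

Full binary trees with 15 leaves have 15−1 = 14 internal nodes, so there are C_14 of them. So P = C_14 = 2674440.
Parenthesizations of m factors correspond to full binary trees with m leaves, counted by C_{m−1}; m = 8 gives C_7. So Q = C_7 = 429.
P − Q = 2674440 − 429 = 2674011.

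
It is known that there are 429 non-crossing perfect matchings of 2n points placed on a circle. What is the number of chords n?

Non-crossing pairings of 2n points on a circle are counted by C_n, and C_7 = 429.

7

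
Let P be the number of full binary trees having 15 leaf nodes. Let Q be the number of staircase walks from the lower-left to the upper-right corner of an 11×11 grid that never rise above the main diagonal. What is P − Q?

A full binary tree with L leaves has L−1 internal nodes and is counted by C_{L−1}; L = 15 gives C_14. So P = C_14 = 2674440.
Monotone paths in an n×n grid that stay weakly below the diagonal are counted by C_n; here n = 11. So Q = C_11 = 58786.
P − Q = 2674440 − 58786 = 2615654.

2615654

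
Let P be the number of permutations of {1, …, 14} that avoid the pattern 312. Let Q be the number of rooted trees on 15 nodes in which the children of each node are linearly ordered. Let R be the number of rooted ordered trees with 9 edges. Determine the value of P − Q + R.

Permutations of [n] avoiding any single length-3 pattern are counted by C_n; here n = 14. So P = C_14 = 2674440.
A rooted plane tree on 15 nodes has 14 edges, and such trees are counted by C_14. So Q = C_14 = 2674440.
A rooted plane tree with 9 edges has 10 nodes, and the count is C_9. So R = C_9 = 4862.
P − Q + R = 2674440 − 2674440 + 4862 = 4862.

4862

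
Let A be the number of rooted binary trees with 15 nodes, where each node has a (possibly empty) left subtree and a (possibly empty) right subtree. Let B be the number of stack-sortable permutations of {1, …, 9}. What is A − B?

9689983

Binary trees (left/right distinguished) on n nodes are counted by C_n; here n = 15. So A = C_15 = 9694845.
Stack-sortable permutations are exactly the 231-avoiding ones, counted by C_n; here n = 9. So B = C_9 = 4862.
A − B = 9694845 − 4862 = 9689983.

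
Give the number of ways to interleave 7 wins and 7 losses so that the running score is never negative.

429

Reading a vote for the leader as '(' and for the other as ')' turns such a sequence into a balanced string of 7 pairs, so the count is C_7.
C_7 = C_6 · 2(2·6+1)/(6+2) = 132 · 26/8 = 429.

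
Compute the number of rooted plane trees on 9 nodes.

1430

A rooted plane tree on 9 nodes has 8 edges, and such trees are counted by C_8.
C_8 = C(16,8)/9 = 12870/9 = 1430.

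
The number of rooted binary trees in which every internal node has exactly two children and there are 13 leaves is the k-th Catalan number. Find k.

Full binary trees with 13 leaves have 13−1 = 12 internal nodes, so there are C_12 of them.

12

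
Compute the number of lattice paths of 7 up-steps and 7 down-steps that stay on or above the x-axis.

A Dyck path with 7 up-steps and 7 down-steps has semilength 7, so there are C_7 of them.
C_7 = C(14,7)/8 = 3432/8 = 429.

429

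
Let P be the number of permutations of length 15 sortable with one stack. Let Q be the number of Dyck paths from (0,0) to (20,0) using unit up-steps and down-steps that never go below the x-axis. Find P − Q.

9678049

Stack-sortable permutations are exactly the 231-avoiding ones, counted by C_n; here n = 15. So P = C_15 = 9694845.
Dyck paths of semilength n (length 2n) are counted by C_n; here n = 10. So Q = C_10 = 16796.
P − Q = 9694845 − 16796 = 9678049.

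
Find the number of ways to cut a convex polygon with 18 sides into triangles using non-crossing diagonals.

35357670

The number of triangulations of an 18-gon is the Catalan number C_16 (index = sides − 2).
C_16 = 35357670.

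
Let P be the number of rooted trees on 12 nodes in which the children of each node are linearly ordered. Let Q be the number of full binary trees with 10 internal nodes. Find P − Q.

Rooted ordered (plane) trees on m nodes have m−1 edges and are counted by C_{m−1}; m = 12 gives C_11. So P = C_11 = 58786.
The number of full binary trees on 10 internal nodes is the Catalan number C_10. So Q = C_10 = 16796.
P − Q = 58786 − 16796 = 41990.

41990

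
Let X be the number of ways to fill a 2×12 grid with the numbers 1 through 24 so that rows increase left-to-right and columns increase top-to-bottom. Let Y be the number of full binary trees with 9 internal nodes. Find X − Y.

Standard Young tableaux of shape 2×n are counted by C_n; here n = 12. So X = C_12 = 208012.
Full binary trees with n internal nodes are counted by C_n; here n = 9. So Y = C_9 = 4862.
X − Y = 208012 − 4862 = 203150.

203150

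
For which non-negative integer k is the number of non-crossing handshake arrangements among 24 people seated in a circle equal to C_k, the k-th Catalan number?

12

With 24 = 2·12 people, non-crossing handshake pairings are non-crossing perfect matchings on a circle, counted by C_12.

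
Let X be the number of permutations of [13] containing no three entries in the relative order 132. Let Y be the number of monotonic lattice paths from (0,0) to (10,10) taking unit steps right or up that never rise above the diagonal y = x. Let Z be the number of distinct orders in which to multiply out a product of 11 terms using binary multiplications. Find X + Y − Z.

For any fixed pattern of length 3, the pattern-avoiding permutations of [13] number C_13. So X = C_13 = 742900.
Sub-diagonal monotone paths from (0,0) to (10,10) biject with Dyck paths of semilength 10, giving C_10. So Y = C_10 = 16796.
Ways to associate a product of 11 factors correspond to binary trees on 11 leaves, so the count is C_10. So Z = C_10 = 16796.
X + Y − Z = 742900 + 16796 − 16796 = 742900.

742900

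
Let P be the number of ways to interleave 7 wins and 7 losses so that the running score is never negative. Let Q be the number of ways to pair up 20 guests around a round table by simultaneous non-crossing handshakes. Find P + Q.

17225

Reading a vote for the leader as '(' and for the other as ')' turns such a sequence into a balanced string of 7 pairs, so the count is C_7. So P = C_7 = 429.
Non-crossing handshake pairings of 2n people are counted by C_n; 20 people gives n = 10. So Q = C_10 = 16796.
P + Q = 429 + 16796 = 17225.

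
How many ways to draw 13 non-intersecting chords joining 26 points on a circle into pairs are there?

742900

Pairing 26 circle points by 13 non-crossing chords gives C_13 matchings.
C_13 = 742900.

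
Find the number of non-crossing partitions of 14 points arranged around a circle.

Non-crossing partitions of an n-element set are counted by C_n; here n = 14.
C_14 = C_13 · 2(2·13+1)/(13+2) = 742900 · 54/15 = 2674440.

2674440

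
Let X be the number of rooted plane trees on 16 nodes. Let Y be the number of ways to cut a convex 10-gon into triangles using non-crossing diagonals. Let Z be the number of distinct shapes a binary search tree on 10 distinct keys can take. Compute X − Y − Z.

9676619

A rooted plane tree on 16 nodes has 15 edges, and such trees are counted by C_15. So X = C_15 = 9694845.
The number of triangulations of a 10-gon is the Catalan number C_8 (index = sides − 2). So Y = C_8 = 1430.
Binary trees (left/right distinguished) on n nodes are counted by C_n; here n = 10. So Z = C_10 = 16796.
X − Y − Z = 9694845 − 1430 − 16796 = 9676619.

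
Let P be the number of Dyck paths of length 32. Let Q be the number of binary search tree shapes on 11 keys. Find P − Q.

Paths of 16 up- and 16 down-steps that never dip below the axis are Dyck paths; their count is C_16. So P = C_16 = 35357670.
There are C_n binary search tree shapes on n keys; with n = 11 that is C_11. So Q = C_11 = 58786.
P − Q = 35357670 − 58786 = 35298884.

35298884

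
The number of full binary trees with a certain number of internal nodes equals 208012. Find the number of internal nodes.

Full binary trees with n internal nodes are counted by C_n. The Catalan number equal to 208012 is C_12.

12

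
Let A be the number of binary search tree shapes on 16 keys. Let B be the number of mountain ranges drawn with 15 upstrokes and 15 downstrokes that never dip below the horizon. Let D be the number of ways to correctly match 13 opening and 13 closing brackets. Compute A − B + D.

Binary trees (left/right distinguished) on n nodes are counted by C_n; here n = 16. So A = C_16 = 35357670.
A Dyck path with 15 up-steps and 15 down-steps has semilength 15, so there are C_15 of them. So B = C_15 = 9694845.
Balanced strings of n pairs of brackets are counted by C_n; here n = 13. So D = C_13 = 742900.
A − B + D = 35357670 − 9694845 + 742900 = 26405725.

26405725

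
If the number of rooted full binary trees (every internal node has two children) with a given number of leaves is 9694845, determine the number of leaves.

Full binary trees with L leaves are counted by C_{L−1}. Since C_15 = 9694845, the index is 15.
So the index is 15, and the number of leaves is 15 + 1 = 16.

16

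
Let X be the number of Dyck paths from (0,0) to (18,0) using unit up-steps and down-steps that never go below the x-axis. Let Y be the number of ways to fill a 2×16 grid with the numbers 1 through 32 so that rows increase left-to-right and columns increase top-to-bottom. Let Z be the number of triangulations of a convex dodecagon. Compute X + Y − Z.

35345736

Dyck paths of semilength n (length 2n) are counted by C_n; here n = 9. So X = C_9 = 4862.
By the hook-length formula (or a Dyck-path bijection), SYT of shape 2×16 number C_16. So Y = C_16 = 35357670.
Triangulations of a convex m-gon are counted by C_{m−2}; with m = 12 this is C_10. So Z = C_10 = 16796.
X + Y − Z = 4862 + 35357670 − 16796 = 35345736.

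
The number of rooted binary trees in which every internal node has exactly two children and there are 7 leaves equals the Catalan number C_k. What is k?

A full binary tree with L leaves has L−1 internal nodes and is counted by C_{L−1}; L = 7 gives C_6.

6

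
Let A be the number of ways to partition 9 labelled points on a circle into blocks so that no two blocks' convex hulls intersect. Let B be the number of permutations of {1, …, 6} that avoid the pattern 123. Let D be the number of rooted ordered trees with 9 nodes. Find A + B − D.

Non-crossing partitions of an n-element set are counted by C_n; here n = 9. So A = C_9 = 4862.
For any fixed pattern of length 3, the pattern-avoiding permutations of [6] number C_6. So B = C_6 = 132.
Rooted ordered (plane) trees on m nodes have m−1 edges and are counted by C_{m−1}; m = 9 gives C_8. So D = C_8 = 1430.
A + B − D = 4862 + 132 − 1430 = 3564.

3564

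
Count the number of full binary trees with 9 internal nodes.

Full binary trees with n internal nodes are counted by C_n; here n = 9.
C_9 = 4862.

4862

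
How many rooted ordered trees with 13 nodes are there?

208012

Rooted ordered (plane) trees on m nodes have m−1 edges and are counted by C_{m−1}; m = 13 gives C_12.
C_12 = C_11 · 2(2·11+1)/(11+2) = 58786 · 46/13 = 208012.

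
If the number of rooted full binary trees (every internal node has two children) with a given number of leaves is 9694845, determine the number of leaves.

Full binary trees with L leaves are counted by C_{L−1}; 9694845 = C_15.
So the index is 15, and the number of leaves is 15 + 1 = 16.

16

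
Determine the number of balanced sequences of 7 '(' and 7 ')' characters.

With 7 pairs the number of balanced bracket strings is the Catalan number C_7.
C_7 = C(14,7)/8 = 3432/8 = 429.

429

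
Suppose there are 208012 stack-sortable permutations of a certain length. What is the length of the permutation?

12

Stack-sortable permutations of [n] are counted by C_n. The Catalan number equal to 208012 is C_12.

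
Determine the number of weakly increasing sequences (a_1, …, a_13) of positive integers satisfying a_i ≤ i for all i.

742900

Weakly increasing sequences with a_i ≤ i biject with Dyck paths of semilength 13, so there are C_13.
C_13 = C(26,13)/14 = 10400600/14 = 742900.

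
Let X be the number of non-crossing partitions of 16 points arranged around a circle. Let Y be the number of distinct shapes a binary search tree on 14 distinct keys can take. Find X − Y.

The non-crossing partitions of [16] form a lattice of size C_16. So X = C_16 = 35357670.
Binary trees (left/right distinguished) on n nodes are counted by C_n; here n = 14. So Y = C_14 = 2674440.
X − Y = 35357670 − 2674440 = 32683230.

32683230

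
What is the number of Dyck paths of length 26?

A Dyck path with 13 up-steps and 13 down-steps has semilength 13, so there are C_13 of them.
C_13 = C(26,13)/14 = 10400600/14 = 742900.

742900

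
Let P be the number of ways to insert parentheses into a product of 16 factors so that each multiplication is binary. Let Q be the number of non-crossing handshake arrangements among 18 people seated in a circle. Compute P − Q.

Ways to associate a product of 16 factors correspond to binary trees on 16 leaves, so the count is C_15. So P = C_15 = 9694845.
With 18 = 2·9 people, non-crossing handshake pairings are non-crossing perfect matchings on a circle, counted by C_9. So Q = C_9 = 4862.
P − Q = 9694845 − 4862 = 9689983.

9689983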